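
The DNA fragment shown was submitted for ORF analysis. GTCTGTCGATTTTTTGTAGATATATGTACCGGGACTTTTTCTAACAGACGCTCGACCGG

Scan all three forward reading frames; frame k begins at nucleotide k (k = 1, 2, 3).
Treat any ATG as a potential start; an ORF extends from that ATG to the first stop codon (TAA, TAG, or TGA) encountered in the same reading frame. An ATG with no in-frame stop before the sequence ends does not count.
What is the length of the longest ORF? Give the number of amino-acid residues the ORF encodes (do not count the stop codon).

6

Frame 1: GTC TGT CGA TTT TTT GTA GAT ATA TGT ACC GGG ACT TTT TCT AAC AGA CGC TCG ACC — no ATG→stop ORF.
Frame 2: TCT GTC GAT TTT TTG TAG ATA TAT GTA CCG GGA CTT TTT CTA ACA GAC GCT CGA CCG — no ATG→stop ORF.
Frame 3: CTG TCG ATT TTT TGT AGA TAT ATG TAC CGG GAC TTT TTC TAA CAG ACG CTC GAC CGG — ATG at 24, stop TAA at 42 → 21 nt.
Longest: frame 3, positions 24–44, 21 nt = 7 codons = 6 aa. → 6 amino acids.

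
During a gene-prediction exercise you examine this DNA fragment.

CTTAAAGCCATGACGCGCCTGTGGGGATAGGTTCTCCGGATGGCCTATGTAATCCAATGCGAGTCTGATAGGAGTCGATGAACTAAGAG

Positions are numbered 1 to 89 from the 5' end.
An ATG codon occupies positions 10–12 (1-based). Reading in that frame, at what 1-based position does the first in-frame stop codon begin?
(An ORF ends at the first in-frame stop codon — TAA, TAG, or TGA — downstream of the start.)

28

Codons from position 10: ATG (10–12), ACG (13–15), CGC (16–18), CTG (19–21), TGG (22–24), GGA (25–27), TAG (28–30).
TAG is a stop codon; it begins at position 28.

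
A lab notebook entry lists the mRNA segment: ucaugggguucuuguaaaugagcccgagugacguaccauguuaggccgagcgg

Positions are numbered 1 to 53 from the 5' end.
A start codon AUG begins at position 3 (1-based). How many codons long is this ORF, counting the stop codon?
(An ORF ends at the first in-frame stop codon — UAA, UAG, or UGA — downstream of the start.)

5

Codons from position 3: AUG (3–5), GGG (6–8), UUC (9–11), UUG (12–14), UAA (15–17).
UAA is the first in-frame stop; that's 5 codons including the stop.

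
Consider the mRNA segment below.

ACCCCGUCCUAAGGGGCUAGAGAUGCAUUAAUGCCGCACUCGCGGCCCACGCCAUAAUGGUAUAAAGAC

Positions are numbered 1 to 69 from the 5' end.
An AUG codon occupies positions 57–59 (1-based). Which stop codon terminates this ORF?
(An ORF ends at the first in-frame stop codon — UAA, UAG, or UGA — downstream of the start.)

UAA

Codons from position 57: AUG (57–59), GUA (60–62), UAA (63–65).
The first in-frame stop codon is UAA.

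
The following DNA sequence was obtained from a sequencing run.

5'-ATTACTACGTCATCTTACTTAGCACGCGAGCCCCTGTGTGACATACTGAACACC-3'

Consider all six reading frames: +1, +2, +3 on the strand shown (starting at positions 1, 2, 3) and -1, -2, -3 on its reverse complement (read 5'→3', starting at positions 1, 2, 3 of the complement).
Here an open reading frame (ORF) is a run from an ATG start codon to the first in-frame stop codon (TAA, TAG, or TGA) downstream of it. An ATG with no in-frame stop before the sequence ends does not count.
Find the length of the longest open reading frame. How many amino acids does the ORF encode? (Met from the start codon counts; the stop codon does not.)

9

Reverse complement (5'→3'): GGTGTTCAGTATGTCACACAGGGGCTCGCGTGCTAAGTAAGATGACGTAGTAAT
Frame +1: ATT ACT ACG TCA TCT TAC TTA GCA CGC GAG CCC CTG TGT GAC ATA CTG AAC ACC — no ATG→stop ORF.
Frame +2: TTA CTA CGT CAT CTT ACT TAG CAC GCG AGC CCC TGT GTG ACA TAC TGA ACA — no ATG→stop ORF.
Frame +3: TAC TAC GTC ATC TTA CTT AGC ACG CGA GCC CCT GTG TGA CAT ACT GAA CAC — no ATG→stop ORF.
Frame -1: GGT GTT CAG TAT GTC ACA CAG GGG CTC GCG TGC TAA GTA AGA TGA CGT AGT AAT — no ATG→stop ORF.
Frame -2: GTG TTC AGT ATG TCA CAC AGG GGC TCG CGT GCT AAG TAA GAT GAC GTA GTA — ATG at 11, stop TAA at 38 → 30 nt.
Frame -3: TGT TCA GTA TGT CAC ACA GGG GCT CGC GTG CTA AGT AAG ATG ACG TAG TAA — ATG at 42, stop TAG at 48 → 9 nt.
Longest: frame -2, positions 11–40, 30 nt = 10 codons = 9 aa. → 9 amino acids.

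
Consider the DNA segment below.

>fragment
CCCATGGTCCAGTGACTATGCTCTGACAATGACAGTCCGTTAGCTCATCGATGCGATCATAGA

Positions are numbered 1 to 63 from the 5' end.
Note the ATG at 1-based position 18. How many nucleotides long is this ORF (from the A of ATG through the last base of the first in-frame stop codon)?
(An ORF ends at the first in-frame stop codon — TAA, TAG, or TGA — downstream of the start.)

Codons from position 18: ATG (18–20), CTC (21–23), TGA (24–26).
TGA is the first in-frame stop; ORF spans 18–26, 9 nucleotides.

9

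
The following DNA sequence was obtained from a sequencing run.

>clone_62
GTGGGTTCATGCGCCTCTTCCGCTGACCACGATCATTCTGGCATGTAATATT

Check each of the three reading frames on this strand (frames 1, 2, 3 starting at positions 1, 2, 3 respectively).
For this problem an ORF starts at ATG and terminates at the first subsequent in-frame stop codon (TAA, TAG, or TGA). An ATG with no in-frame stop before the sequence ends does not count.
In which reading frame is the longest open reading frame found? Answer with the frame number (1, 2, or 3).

Frame 1: GTG GGT TCA TGC GCC TCT TCC GCT GAC CAC GAT CAT TCT GGC ATG TAA TAT — ATG at 43, stop TAA at 46 → 6 nt.
Frame 2: TGG GTT CAT GCG CCT CTT CCG CTG ACC ACG ATC ATT CTG GCA TGT AAT ATT — no ATG→stop ORF.
Frame 3: GGG TTC ATG CGC CTC TTC CGC TGA CCA CGA TCA TTC TGG CAT GTA ATA — ATG at 9, stop TGA at 24 → 18 nt.
Longest ORF is 18 nt in frame 3 (positions 9–26).

3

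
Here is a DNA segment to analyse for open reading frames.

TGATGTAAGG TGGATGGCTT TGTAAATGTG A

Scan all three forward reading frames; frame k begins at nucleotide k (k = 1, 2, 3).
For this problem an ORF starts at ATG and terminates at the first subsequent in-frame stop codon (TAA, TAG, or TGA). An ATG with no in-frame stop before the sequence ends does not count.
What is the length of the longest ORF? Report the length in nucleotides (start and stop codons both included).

12

Frame 1: TGA TGT AAG GTG GAT GGC TTT GTA AAT GTG — no ATG→stop ORF.
Frame 2: GAT GTA AGG TGG ATG GCT TTG TAA ATG TGA — ATG at 14, stop TAA at 23 → 12 nt; ATG at 26, stop TGA at 29 → 6 nt.
Frame 3: ATG TAA GGT GGA TGG CTT TGT AAA TGT — ATG at 3, stop TAA at 6 → 6 nt.
Longest: frame 2, positions 14–25, 12 nt = 4 codons = 3 aa. → 12 nucleotides.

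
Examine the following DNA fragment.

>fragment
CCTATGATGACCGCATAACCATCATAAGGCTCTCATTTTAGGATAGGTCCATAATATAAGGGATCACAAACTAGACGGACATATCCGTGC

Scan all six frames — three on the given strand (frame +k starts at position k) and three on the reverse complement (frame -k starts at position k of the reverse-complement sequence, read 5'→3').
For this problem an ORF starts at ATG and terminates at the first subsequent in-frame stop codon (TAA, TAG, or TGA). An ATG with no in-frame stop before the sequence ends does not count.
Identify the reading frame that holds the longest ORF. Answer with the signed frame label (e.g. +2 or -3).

Reverse complement (5'→3'): GCACGGATATGTCCGTCTAGTTTGTGATCCCTTATATTATGGACCTATCCTAAAATGAGAGCCTTATGATGGTTATGCGGTCATCATAGG
Frame +1: CCT ATG ATG ACC GCA TAA CCA TCA TAA GGC TCT CAT TTT AGG ATA GGT CCA TAA TAT AAG GGA TCA CAA ACT AGA CGG ACA TAT CCG TGC — ATG at 4, stop TAA at 16 → 15 nt; ATG at 7, stop TAA at 16 → 12 nt.
Frame +2: CTA TGA TGA CCG CAT AAC CAT CAT AAG GCT CTC ATT TTA GGA TAG GTC CAT AAT ATA AGG GAT CAC AAA CTA GAC GGA CAT ATC CGT — no ATG→stop ORF.
Frame +3: TAT GAT GAC CGC ATA ACC ATC ATA AGG CTC TCA TTT TAG GAT AGG TCC ATA ATA TAA GGG ATC ACA AAC TAG ACG GAC ATA TCC GTG — no ATG→stop ORF.
Frame -1: GCA CGG ATA TGT CCG TCT AGT TTG TGA TCC CTT ATA TTA TGG ACC TAT CCT AAA ATG AGA GCC TTA TGA TGG TTA TGC GGT CAT CAT AGG — ATG at 55, stop TGA at 67 → 15 nt.
Frame -2: CAC GGA TAT GTC CGT CTA GTT TGT GAT CCC TTA TAT TAT GGA CCT ATC CTA AAA TGA GAG CCT TAT GAT GGT TAT GCG GTC ATC ATA — no ATG→stop ORF.
Frame -3: ACG GAT ATG TCC GTC TAG TTT GTG ATC CCT TAT ATT ATG GAC CTA TCC TAA AAT GAG AGC CTT ATG ATG GTT ATG CGG TCA TCA TAG — ATG at 9, stop TAG at 18 → 12 nt; ATG at 39, stop TAA at 51 → 15 nt; ATG at 66, stop TAG at 87 → 24 nt; ATG at 69, stop TAG at 87 → 21 nt; ATG at 75, stop TAG at 87 → 15 nt.
Longest ORF is 24 nt in frame -3 (positions 66–89).

-3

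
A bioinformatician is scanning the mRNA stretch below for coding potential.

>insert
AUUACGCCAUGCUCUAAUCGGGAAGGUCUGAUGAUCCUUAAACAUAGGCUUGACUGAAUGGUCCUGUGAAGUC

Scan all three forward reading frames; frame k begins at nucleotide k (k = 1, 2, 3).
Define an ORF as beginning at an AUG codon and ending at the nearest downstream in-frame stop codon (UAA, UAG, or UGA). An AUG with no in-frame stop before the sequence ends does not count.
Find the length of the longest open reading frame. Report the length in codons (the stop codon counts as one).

Frame 1: AUU ACG CCA UGC UCU AAU CGG GAA GGU CUG AUG AUC CUU AAA CAU AGG CUU GAC UGA AUG GUC CUG UGA AGU — AUG at 31, stop UGA at 55 → 27 nt; AUG at 58, stop UGA at 67 → 12 nt.
Frame 2: UUA CGC CAU GCU CUA AUC GGG AAG GUC UGA UGA UCC UUA AAC AUA GGC UUG ACU GAA UGG UCC UGU GAA GUC — no AUG→stop ORF.
Frame 3: UAC GCC AUG CUC UAA UCG GGA AGG UCU GAU GAU CCU UAA ACA UAG GCU UGA CUG AAU GGU CCU GUG AAG — AUG at 9, stop UAA at 15 → 9 nt.
Longest: frame 1, positions 31–57, 27 nt = 9 codons = 8 aa. → 9 codons.

9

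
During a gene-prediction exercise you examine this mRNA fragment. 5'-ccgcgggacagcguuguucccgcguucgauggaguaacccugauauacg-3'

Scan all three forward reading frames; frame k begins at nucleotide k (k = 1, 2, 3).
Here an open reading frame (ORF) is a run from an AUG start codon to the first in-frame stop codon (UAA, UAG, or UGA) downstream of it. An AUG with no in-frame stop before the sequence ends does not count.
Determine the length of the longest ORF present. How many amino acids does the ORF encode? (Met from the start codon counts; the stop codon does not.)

Frame 1: CCG CGG GAC AGC GUU GUU CCC GCG UUC GAU GGA GUA ACC CUG AUA UAC — no AUG→stop ORF.
Frame 2: CGC GGG ACA GCG UUG UUC CCG CGU UCG AUG GAG UAA CCC UGA UAU ACG — AUG at 29, stop UAA at 35 → 9 nt.
Frame 3: GCG GGA CAG CGU UGU UCC CGC GUU CGA UGG AGU AAC CCU GAU AUA — no AUG→stop ORF.
Longest: frame 2, positions 29–37, 9 nt = 3 codons = 2 aa. → 2 amino acids.

2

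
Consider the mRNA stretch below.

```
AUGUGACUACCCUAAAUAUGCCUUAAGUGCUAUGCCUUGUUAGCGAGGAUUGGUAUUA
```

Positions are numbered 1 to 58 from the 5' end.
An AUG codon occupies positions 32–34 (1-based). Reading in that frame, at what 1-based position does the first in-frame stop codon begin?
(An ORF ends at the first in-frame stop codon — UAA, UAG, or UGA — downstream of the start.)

Codons from position 32: AUG (32–34), CCU (35–37), UGU (38–40), UAG (41–43).
UAG is a stop codon; it begins at position 41.

41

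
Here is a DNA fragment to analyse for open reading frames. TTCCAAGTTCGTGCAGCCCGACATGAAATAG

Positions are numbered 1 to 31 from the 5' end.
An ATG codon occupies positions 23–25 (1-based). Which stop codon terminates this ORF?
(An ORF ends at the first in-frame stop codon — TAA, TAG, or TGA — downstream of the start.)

Codons from position 23: ATG (23–25), AAA (26–28), TAG (29–31).
The first in-frame stop codon is TAG.

TAG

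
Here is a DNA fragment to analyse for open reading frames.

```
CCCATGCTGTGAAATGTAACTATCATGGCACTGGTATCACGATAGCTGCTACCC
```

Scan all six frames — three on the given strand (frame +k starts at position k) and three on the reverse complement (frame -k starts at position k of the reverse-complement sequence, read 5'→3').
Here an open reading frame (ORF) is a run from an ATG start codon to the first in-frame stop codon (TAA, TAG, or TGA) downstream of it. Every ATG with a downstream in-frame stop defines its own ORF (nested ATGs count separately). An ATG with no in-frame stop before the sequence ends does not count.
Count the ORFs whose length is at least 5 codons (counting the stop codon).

1

Reverse complement (5'→3'): GGGTAGCAGCTATCGTGATACCAGTGCCATGATAGTTACATTTCACAGCATGGG
Frame +1: CCC ATG CTG TGA AAT GTA ACT ATC ATG GCA CTG GTA TCA CGA TAG CTG CTA CCC — ATG at 4, stop TGA at 10 → 9 nt; ATG at 25, stop TAG at 43 → 21 nt.
Frame +2: CCA TGC TGT GAA ATG TAA CTA TCA TGG CAC TGG TAT CAC GAT AGC TGC TAC — ATG at 14, stop TAA at 17 → 6 nt.
Frame +3: CAT GCT GTG AAA TGT AAC TAT CAT GGC ACT GGT ATC ACG ATA GCT GCT ACC — no ATG→stop ORF.
Frame -1: GGG TAG CAG CTA TCG TGA TAC CAG TGC CAT GAT AGT TAC ATT TCA CAG CAT GGG — no ATG→stop ORF.
Frame -2: GGT AGC AGC TAT CGT GAT ACC AGT GCC ATG ATA GTT ACA TTT CAC AGC ATG — no ATG→stop ORF.
Frame -3: GTA GCA GCT ATC GTG ATA CCA GTG CCA TGA TAG TTA CAT TTC ACA GCA TGG — no ATG→stop ORF.
ORFs ≥ 5 codons: frame +1 25–45 (7 codons). Count = 1.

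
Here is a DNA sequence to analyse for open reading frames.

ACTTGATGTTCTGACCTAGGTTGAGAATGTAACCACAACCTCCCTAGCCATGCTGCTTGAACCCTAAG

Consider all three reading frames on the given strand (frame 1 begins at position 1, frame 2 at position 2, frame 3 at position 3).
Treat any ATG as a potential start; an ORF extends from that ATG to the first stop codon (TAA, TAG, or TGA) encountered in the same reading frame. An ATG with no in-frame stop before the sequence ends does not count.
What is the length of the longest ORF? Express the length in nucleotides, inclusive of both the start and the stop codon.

18

Frame 1: ACT TGA TGT TCT GAC CTA GGT TGA GAA TGT AAC CAC AAC CTC CCT AGC CAT GCT GCT TGA ACC CTA — no ATG→stop ORF.
Frame 2: CTT GAT GTT CTG ACC TAG GTT GAG AAT GTA ACC ACA ACC TCC CTA GCC ATG CTG CTT GAA CCC TAA — ATG at 50, stop TAA at 65 → 18 nt.
Frame 3: TTG ATG TTC TGA CCT AGG TTG AGA ATG TAA CCA CAA CCT CCC TAG CCA TGC TGC TTG AAC CCT AAG — ATG at 6, stop TGA at 12 → 9 nt; ATG at 27, stop TAA at 30 → 6 nt.
Longest: frame 2, positions 50–67, 18 nt = 6 codons = 5 aa. → 18 nucleotides.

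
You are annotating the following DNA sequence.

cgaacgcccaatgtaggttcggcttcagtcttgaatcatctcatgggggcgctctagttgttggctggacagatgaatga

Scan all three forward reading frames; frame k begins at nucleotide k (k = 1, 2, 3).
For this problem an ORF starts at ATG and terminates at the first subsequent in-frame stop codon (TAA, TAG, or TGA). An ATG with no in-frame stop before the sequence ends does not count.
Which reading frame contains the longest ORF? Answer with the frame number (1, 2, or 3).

Frame 1: CGA ACG CCC AAT GTA GGT TCG GCT TCA GTC TTG AAT CAT CTC ATG GGG GCG CTC TAG TTG TTG GCT GGA CAG ATG AAT — ATG at 43, stop TAG at 55 → 15 nt.
Frame 2: GAA CGC CCA ATG TAG GTT CGG CTT CAG TCT TGA ATC ATC TCA TGG GGG CGC TCT AGT TGT TGG CTG GAC AGA TGA ATG — ATG at 11, stop TAG at 14 → 6 nt.
Frame 3: AAC GCC CAA TGT AGG TTC GGC TTC AGT CTT GAA TCA TCT CAT GGG GGC GCT CTA GTT GTT GGC TGG ACA GAT GAA TGA — no ATG→stop ORF.
Longest ORF is 15 nt in frame 1 (positions 43–57).

1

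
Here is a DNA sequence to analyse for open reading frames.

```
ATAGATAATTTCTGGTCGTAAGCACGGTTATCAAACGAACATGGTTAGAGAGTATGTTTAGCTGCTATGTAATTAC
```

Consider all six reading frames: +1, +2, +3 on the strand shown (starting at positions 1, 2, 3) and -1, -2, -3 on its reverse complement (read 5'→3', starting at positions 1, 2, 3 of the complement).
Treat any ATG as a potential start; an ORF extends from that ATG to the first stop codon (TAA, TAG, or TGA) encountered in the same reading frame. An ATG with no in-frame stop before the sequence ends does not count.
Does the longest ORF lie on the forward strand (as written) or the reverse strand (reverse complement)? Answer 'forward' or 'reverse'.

Reverse complement (5'→3'): GTAATTACATAGCAGCTAAACATACTCTCTAACCATGTTCGTTTGATAACCGTGCTTACGACCAGAAATTATCTAT
Frame +1: ATA GAT AAT TTC TGG TCG TAA GCA CGG TTA TCA AAC GAA CAT GGT TAG AGA GTA TGT TTA GCT GCT ATG TAA TTA — ATG at 67, stop TAA at 70 → 6 nt.
Frame +2: TAG ATA ATT TCT GGT CGT AAG CAC GGT TAT CAA ACG AAC ATG GTT AGA GAG TAT GTT TAG CTG CTA TGT AAT TAC — ATG at 41, stop TAG at 59 → 21 nt.
Frame +3: AGA TAA TTT CTG GTC GTA AGC ACG GTT ATC AAA CGA ACA TGG TTA GAG AGT ATG TTT AGC TGC TAT GTA ATT — no ATG→stop ORF.
Frame -1: GTA ATT ACA TAG CAG CTA AAC ATA CTC TCT AAC CAT GTT CGT TTG ATA ACC GTG CTT ACG ACC AGA AAT TAT CTA — no ATG→stop ORF.
Frame -2: TAA TTA CAT AGC AGC TAA ACA TAC TCT CTA ACC ATG TTC GTT TGA TAA CCG TGC TTA CGA CCA GAA ATT ATC TAT — ATG at 35, stop TGA at 44 → 12 nt.
Frame -3: AAT TAC ATA GCA GCT AAA CAT ACT CTC TAA CCA TGT TCG TTT GAT AAC CGT GCT TAC GAC CAG AAA TTA TCT — no ATG→stop ORF.
Forward-strand max 21 nt; reverse-strand max 12 nt. The forward strand has the longer ORF.

forward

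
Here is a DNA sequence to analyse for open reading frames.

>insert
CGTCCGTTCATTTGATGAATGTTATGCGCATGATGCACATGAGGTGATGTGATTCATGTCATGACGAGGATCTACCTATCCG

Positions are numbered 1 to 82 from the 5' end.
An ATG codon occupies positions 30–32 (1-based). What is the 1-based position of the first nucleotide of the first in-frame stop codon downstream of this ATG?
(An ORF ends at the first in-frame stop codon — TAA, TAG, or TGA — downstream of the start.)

Codons from position 30: ATG (30–32), ATG (33–35), CAC (36–38), ATG (39–41), AGG (42–44), TGA (45–47).
TGA is a stop codon; it begins at position 45.

45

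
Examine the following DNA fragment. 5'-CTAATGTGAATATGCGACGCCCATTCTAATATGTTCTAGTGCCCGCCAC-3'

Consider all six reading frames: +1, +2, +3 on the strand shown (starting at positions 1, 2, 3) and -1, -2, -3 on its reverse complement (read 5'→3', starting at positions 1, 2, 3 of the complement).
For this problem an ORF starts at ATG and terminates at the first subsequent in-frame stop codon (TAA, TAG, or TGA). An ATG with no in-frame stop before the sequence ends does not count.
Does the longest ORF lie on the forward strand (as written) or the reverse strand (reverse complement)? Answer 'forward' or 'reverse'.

Reverse complement (5'→3'): GTGGCGGGCACTAGAACATATTAGAATGGGCGTCGCATATTCACATTAG
Frame +1: CTA ATG TGA ATA TGC GAC GCC CAT TCT AAT ATG TTC TAG TGC CCG CCA — ATG at 4, stop TGA at 7 → 6 nt; ATG at 31, stop TAG at 37 → 9 nt.
Frame +2: TAA TGT GAA TAT GCG ACG CCC ATT CTA ATA TGT TCT AGT GCC CGC CAC — no ATG→stop ORF.
Frame +3: AAT GTG AAT ATG CGA CGC CCA TTC TAA TAT GTT CTA GTG CCC GCC — ATG at 12, stop TAA at 27 → 18 nt.
Frame -1: GTG GCG GGC ACT AGA ACA TAT TAG AAT GGG CGT CGC ATA TTC ACA TTA — no ATG→stop ORF.
Frame -2: TGG CGG GCA CTA GAA CAT ATT AGA ATG GGC GTC GCA TAT TCA CAT TAG — ATG at 26, stop TAG at 47 → 24 nt.
Frame -3: GGC GGG CAC TAG AAC ATA TTA GAA TGG GCG TCG CAT ATT CAC ATT — no ATG→stop ORF.
Forward-strand max 18 nt; reverse-strand max 24 nt. The reverse strand has the longer ORF.

reverse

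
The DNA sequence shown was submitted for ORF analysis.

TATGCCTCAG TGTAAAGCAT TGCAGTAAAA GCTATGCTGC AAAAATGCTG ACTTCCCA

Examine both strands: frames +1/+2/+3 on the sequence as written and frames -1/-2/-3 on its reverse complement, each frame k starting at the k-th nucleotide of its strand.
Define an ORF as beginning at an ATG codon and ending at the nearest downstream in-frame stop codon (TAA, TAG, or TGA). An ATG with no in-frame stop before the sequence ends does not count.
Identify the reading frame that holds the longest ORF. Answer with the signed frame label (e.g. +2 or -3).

Reverse complement (5'→3'): TGGGAAGTCAGCATTTTTGCAGCATAGCTTTTACTGCAATGCTTTACACTGAGGCATA
Frame +1: TAT GCC TCA GTG TAA AGC ATT GCA GTA AAA GCT ATG CTG CAA AAA TGC TGA CTT CCC — ATG at 34, stop TGA at 49 → 18 nt.
Frame +2: ATG CCT CAG TGT AAA GCA TTG CAG TAA AAG CTA TGC TGC AAA AAT GCT GAC TTC CCA — ATG at 2, stop TAA at 26 → 27 nt.
Frame +3: TGC CTC AGT GTA AAG CAT TGC AGT AAA AGC TAT GCT GCA AAA ATG CTG ACT TCC — no ATG→stop ORF.
Frame -1: TGG GAA GTC AGC ATT TTT GCA GCA TAG CTT TTA CTG CAA TGC TTT ACA CTG AGG CAT — no ATG→stop ORF.
Frame -2: GGG AAG TCA GCA TTT TTG CAG CAT AGC TTT TAC TGC AAT GCT TTA CAC TGA GGC ATA — no ATG→stop ORF.
Frame -3: GGA AGT CAG CAT TTT TGC AGC ATA GCT TTT ACT GCA ATG CTT TAC ACT GAG GCA — no ATG→stop ORF.
Longest ORF is 27 nt in frame +2 (positions 2–28).

+2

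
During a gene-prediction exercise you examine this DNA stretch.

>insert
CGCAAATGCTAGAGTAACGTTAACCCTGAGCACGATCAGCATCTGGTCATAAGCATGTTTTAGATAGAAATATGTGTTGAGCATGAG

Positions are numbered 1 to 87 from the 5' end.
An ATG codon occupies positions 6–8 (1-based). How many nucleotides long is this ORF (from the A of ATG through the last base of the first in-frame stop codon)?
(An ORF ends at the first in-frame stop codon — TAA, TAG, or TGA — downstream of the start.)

12

Codons from position 6: ATG (6–8), CTA (9–11), GAG (12–14), TAA (15–17).
TAA is the first in-frame stop; ORF spans 6–17, 12 nucleotides.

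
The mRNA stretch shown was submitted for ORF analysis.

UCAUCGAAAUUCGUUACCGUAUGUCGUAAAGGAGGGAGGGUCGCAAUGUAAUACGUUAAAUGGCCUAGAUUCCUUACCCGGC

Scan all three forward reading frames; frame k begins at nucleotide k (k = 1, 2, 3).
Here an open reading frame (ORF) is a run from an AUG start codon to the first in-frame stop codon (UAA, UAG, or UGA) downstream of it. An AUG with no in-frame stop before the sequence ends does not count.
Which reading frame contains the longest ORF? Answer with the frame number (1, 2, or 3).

3

Frame 1: UCA UCG AAA UUC GUU ACC GUA UGU CGU AAA GGA GGG AGG GUC GCA AUG UAA UAC GUU AAA UGG CCU AGA UUC CUU ACC CGG — AUG at 46, stop UAA at 49 → 6 nt.
Frame 2: CAU CGA AAU UCG UUA CCG UAU GUC GUA AAG GAG GGA GGG UCG CAA UGU AAU ACG UUA AAU GGC CUA GAU UCC UUA CCC GGC — no AUG→stop ORF.
Frame 3: AUC GAA AUU CGU UAC CGU AUG UCG UAA AGG AGG GAG GGU CGC AAU GUA AUA CGU UAA AUG GCC UAG AUU CCU UAC CCG — AUG at 21, stop UAA at 27 → 9 nt; AUG at 60, stop UAG at 66 → 9 nt.
Longest ORF is 9 nt in frame 3 (positions 21–29).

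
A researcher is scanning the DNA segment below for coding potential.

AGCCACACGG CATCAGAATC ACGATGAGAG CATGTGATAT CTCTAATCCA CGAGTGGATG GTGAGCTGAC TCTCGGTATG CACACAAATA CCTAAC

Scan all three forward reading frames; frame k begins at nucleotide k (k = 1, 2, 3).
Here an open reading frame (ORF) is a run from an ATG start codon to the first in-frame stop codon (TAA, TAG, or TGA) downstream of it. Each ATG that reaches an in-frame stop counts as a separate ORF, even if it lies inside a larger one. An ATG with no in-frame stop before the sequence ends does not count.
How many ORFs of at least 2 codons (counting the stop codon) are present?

4

Frame 1: AGC CAC ACG GCA TCA GAA TCA CGA TGA GAG CAT GTG ATA TCT CTA ATC CAC GAG TGG ATG GTG AGC TGA CTC TCG GTA TGC ACA CAA ATA CCT AAC — ATG at 58, stop TGA at 67 → 12 nt.
Frame 2: GCC ACA CGG CAT CAG AAT CAC GAT GAG AGC ATG TGA TAT CTC TAA TCC ACG AGT GGA TGG TGA GCT GAC TCT CGG TAT GCA CAC AAA TAC CTA — ATG at 32, stop TGA at 35 → 6 nt.
Frame 3: CCA CAC GGC ATC AGA ATC ACG ATG AGA GCA TGT GAT ATC TCT AAT CCA CGA GTG GAT GGT GAG CTG ACT CTC GGT ATG CAC ACA AAT ACC TAA — ATG at 24, stop TAA at 93 → 72 nt; ATG at 78, stop TAA at 93 → 18 nt.
ORFs ≥ 2 codons: frame 1 58–69 (4 codons), frame 2 32–37 (2 codons), frame 3 24–95 (24 codons), frame 3 78–95 (6 codons). Count = 4.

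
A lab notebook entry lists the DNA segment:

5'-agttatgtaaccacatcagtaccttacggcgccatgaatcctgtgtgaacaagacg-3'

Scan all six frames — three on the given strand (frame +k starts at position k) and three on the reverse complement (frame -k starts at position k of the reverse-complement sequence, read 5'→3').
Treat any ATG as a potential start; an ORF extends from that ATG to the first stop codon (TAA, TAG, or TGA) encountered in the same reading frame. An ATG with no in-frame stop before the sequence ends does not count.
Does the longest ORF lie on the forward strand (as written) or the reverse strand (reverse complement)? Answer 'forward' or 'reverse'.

Reverse complement (5'→3'): CGTCTTGTTCACACAGGATTCATGGCGCCGTAAGGTACTGATGTGGTTACATAACT
Frame +1: AGT TAT GTA ACC ACA TCA GTA CCT TAC GGC GCC ATG AAT CCT GTG TGA ACA AGA — ATG at 34, stop TGA at 46 → 15 nt.
Frame +2: GTT ATG TAA CCA CAT CAG TAC CTT ACG GCG CCA TGA ATC CTG TGT GAA CAA GAC — ATG at 5, stop TAA at 8 → 6 nt.
Frame +3: TTA TGT AAC CAC ATC AGT ACC TTA CGG CGC CAT GAA TCC TGT GTG AAC AAG ACG — no ATG→stop ORF.
Frame -1: CGT CTT GTT CAC ACA GGA TTC ATG GCG CCG TAA GGT ACT GAT GTG GTT ACA TAA — ATG at 22, stop TAA at 31 → 12 nt.
Frame -2: GTC TTG TTC ACA CAG GAT TCA TGG CGC CGT AAG GTA CTG ATG TGG TTA CAT AAC — no ATG→stop ORF.
Frame -3: TCT TGT TCA CAC AGG ATT CAT GGC GCC GTA AGG TAC TGA TGT GGT TAC ATA ACT — no ATG→stop ORF.
Forward-strand max 15 nt; reverse-strand max 12 nt. The forward strand has the longer ORF.

forward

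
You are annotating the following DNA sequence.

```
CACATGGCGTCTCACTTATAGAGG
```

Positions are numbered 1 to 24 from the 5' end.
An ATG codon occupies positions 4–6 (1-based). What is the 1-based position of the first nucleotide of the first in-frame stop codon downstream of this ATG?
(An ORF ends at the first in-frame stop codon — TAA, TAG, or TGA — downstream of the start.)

Codons from position 4: ATG (4–6), GCG (7–9), TCT (10–12), CAC (13–15), TTA (16–18), TAG (19–21).
TAG is a stop codon; it begins at position 19.

19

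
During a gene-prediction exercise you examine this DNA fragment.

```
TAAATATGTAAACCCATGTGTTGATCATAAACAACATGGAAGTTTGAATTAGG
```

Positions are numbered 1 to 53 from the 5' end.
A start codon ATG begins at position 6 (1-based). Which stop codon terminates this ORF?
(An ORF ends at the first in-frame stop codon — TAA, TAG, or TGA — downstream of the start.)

TAA

Codons from position 6: ATG (6–8), TAA (9–11).
The first in-frame stop codon is TAA.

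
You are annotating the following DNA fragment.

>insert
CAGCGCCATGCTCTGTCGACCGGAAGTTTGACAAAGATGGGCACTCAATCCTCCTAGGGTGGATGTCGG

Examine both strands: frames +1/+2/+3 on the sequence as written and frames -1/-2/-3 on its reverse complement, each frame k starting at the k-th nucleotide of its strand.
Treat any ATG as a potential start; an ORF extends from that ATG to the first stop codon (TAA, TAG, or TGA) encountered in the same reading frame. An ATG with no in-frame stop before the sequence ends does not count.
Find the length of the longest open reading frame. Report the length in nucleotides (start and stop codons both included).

Reverse complement (5'→3'): CCGACATCCACCCTAGGAGGATTGAGTGCCCATCTTTGTCAAACTTCCGGTCGACAGAGCATGGCGCTG
Frame +1: CAG CGC CAT GCT CTG TCG ACC GGA AGT TTG ACA AAG ATG GGC ACT CAA TCC TCC TAG GGT GGA TGT CGG — ATG at 37, stop TAG at 55 → 21 nt.
Frame +2: AGC GCC ATG CTC TGT CGA CCG GAA GTT TGA CAA AGA TGG GCA CTC AAT CCT CCT AGG GTG GAT GTC — ATG at 8, stop TGA at 29 → 24 nt.
Frame +3: GCG CCA TGC TCT GTC GAC CGG AAG TTT GAC AAA GAT GGG CAC TCA ATC CTC CTA GGG TGG ATG TCG — no ATG→stop ORF.
Frame -1: CCG ACA TCC ACC CTA GGA GGA TTG AGT GCC CAT CTT TGT CAA ACT TCC GGT CGA CAG AGC ATG GCG CTG — no ATG→stop ORF.
Frame -2: CGA CAT CCA CCC TAG GAG GAT TGA GTG CCC ATC TTT GTC AAA CTT CCG GTC GAC AGA GCA TGG CGC — no ATG→stop ORF.
Frame -3: GAC ATC CAC CCT AGG AGG ATT GAG TGC CCA TCT TTG TCA AAC TTC CGG TCG ACA GAG CAT GGC GCT — no ATG→stop ORF.
Longest: frame +2, positions 8–31, 24 nt = 8 codons = 7 aa. → 24 nucleotides.

24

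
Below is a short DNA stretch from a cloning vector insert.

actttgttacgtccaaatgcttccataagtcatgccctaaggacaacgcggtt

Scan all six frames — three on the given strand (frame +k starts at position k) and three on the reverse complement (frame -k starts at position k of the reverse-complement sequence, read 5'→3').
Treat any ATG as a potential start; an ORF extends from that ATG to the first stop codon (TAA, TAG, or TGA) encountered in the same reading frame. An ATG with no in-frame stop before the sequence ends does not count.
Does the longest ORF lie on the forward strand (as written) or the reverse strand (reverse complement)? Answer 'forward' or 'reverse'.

Reverse complement (5'→3'): AACCGCGTTGTCCTTAGGGCATGACTTATGGAAGCATTTGGACGTAACAAAGT
Frame +1: ACT TTG TTA CGT CCA AAT GCT TCC ATA AGT CAT GCC CTA AGG ACA ACG CGG — no ATG→stop ORF.
Frame +2: CTT TGT TAC GTC CAA ATG CTT CCA TAA GTC ATG CCC TAA GGA CAA CGC GGT — ATG at 17, stop TAA at 26 → 12 nt; ATG at 32, stop TAA at 38 → 9 nt.
Frame +3: TTT GTT ACG TCC AAA TGC TTC CAT AAG TCA TGC CCT AAG GAC AAC GCG GTT — no ATG→stop ORF.
Frame -1: AAC CGC GTT GTC CTT AGG GCA TGA CTT ATG GAA GCA TTT GGA CGT AAC AAA — no ATG→stop ORF.
Frame -2: ACC GCG TTG TCC TTA GGG CAT GAC TTA TGG AAG CAT TTG GAC GTA ACA AAG — no ATG→stop ORF.
Frame -3: CCG CGT TGT CCT TAG GGC ATG ACT TAT GGA AGC ATT TGG ACG TAA CAA AGT — ATG at 21, stop TAA at 45 → 27 nt.
Forward-strand max 12 nt; reverse-strand max 27 nt. The reverse strand has the longer ORF.

reverse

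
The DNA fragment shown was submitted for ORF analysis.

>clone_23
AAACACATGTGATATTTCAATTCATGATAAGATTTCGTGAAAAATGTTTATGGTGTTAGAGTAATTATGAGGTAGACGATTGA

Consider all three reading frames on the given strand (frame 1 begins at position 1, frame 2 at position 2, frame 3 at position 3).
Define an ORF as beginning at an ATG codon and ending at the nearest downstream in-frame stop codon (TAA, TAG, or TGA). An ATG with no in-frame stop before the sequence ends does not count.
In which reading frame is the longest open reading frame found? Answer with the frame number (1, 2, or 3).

Frame 1: AAA CAC ATG TGA TAT TTC AAT TCA TGA TAA GAT TTC GTG AAA AAT GTT TAT GGT GTT AGA GTA ATT ATG AGG TAG ACG ATT — ATG at 7, stop TGA at 10 → 6 nt; ATG at 67, stop TAG at 73 → 9 nt.
Frame 2: AAC ACA TGT GAT ATT TCA ATT CAT GAT AAG ATT TCG TGA AAA ATG TTT ATG GTG TTA GAG TAA TTA TGA GGT AGA CGA TTG — ATG at 44, stop TAA at 62 → 21 nt; ATG at 50, stop TAA at 62 → 15 nt.
Frame 3: ACA CAT GTG ATA TTT CAA TTC ATG ATA AGA TTT CGT GAA AAA TGT TTA TGG TGT TAG AGT AAT TAT GAG GTA GAC GAT TGA — ATG at 24, stop TAG at 57 → 36 nt.
Longest ORF is 36 nt in frame 3 (positions 24–59).

3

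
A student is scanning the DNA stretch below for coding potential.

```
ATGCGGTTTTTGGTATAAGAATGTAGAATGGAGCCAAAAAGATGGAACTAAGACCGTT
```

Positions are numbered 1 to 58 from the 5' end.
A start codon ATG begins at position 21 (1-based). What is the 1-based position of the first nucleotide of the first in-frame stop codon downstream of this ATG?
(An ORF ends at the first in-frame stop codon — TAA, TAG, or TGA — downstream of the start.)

Codons from position 21: ATG (21–23), TAG (24–26).
TAG is a stop codon; it begins at position 24.

24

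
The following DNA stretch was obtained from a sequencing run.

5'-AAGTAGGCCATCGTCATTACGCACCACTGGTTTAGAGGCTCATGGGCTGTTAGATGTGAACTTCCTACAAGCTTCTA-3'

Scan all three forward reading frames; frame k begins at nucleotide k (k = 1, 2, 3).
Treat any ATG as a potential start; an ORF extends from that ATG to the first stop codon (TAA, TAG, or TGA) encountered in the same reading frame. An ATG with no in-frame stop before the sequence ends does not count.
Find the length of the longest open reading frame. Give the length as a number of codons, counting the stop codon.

Frame 1: AAG TAG GCC ATC GTC ATT ACG CAC CAC TGG TTT AGA GGC TCA TGG GCT GTT AGA TGT GAA CTT CCT ACA AGC TTC — no ATG→stop ORF.
Frame 2: AGT AGG CCA TCG TCA TTA CGC ACC ACT GGT TTA GAG GCT CAT GGG CTG TTA GAT GTG AAC TTC CTA CAA GCT TCT — no ATG→stop ORF.
Frame 3: GTA GGC CAT CGT CAT TAC GCA CCA CTG GTT TAG AGG CTC ATG GGC TGT TAG ATG TGA ACT TCC TAC AAG CTT CTA — ATG at 42, stop TAG at 51 → 12 nt; ATG at 54, stop TGA at 57 → 6 nt.
Longest: frame 3, positions 42–53, 12 nt = 4 codons = 3 aa. → 4 codons.

4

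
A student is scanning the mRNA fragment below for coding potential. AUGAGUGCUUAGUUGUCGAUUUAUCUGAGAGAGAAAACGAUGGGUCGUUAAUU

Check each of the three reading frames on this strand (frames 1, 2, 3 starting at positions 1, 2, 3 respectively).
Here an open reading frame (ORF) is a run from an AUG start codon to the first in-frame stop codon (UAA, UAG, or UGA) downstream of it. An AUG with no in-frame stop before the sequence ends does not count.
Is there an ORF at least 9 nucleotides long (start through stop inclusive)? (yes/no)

yes

Frame 1: AUG AGU GCU UAG UUG UCG AUU UAU CUG AGA GAG AAA ACG AUG GGU CGU UAA — AUG at 1, stop UAG at 10 → 12 nt; AUG at 40, stop UAA at 49 → 12 nt.
Frame 2: UGA GUG CUU AGU UGU CGA UUU AUC UGA GAG AGA AAA CGA UGG GUC GUU AAU — no AUG→stop ORF.
Frame 3: GAG UGC UUA GUU GUC GAU UUA UCU GAG AGA GAA AAC GAU GGG UCG UUA AUU — no AUG→stop ORF.
Frame 1 has an ORF of 12 nucleotides (positions 1–12) ≥ 9, so yes.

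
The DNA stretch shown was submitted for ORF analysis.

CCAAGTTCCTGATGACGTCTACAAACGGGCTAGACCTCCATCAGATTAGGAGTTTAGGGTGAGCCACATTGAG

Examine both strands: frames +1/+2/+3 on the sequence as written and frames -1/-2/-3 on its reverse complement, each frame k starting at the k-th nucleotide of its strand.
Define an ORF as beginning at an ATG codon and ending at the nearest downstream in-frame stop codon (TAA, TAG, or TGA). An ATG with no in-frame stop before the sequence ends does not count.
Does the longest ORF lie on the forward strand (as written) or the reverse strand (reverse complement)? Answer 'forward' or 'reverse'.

Reverse complement (5'→3'): CTCAATGTGGCTCACCCTAAACTCCTAATCTGATGGAGGTCTAGCCCGTTTGTAGACGTCATCAGGAACTTGG
Frame +1: CCA AGT TCC TGA TGA CGT CTA CAA ACG GGC TAG ACC TCC ATC AGA TTA GGA GTT TAG GGT GAG CCA CAT TGA — no ATG→stop ORF.
Frame +2: CAA GTT CCT GAT GAC GTC TAC AAA CGG GCT AGA CCT CCA TCA GAT TAG GAG TTT AGG GTG AGC CAC ATT GAG — no ATG→stop ORF.
Frame +3: AAG TTC CTG ATG ACG TCT ACA AAC GGG CTA GAC CTC CAT CAG ATT AGG AGT TTA GGG TGA GCC ACA TTG — ATG at 12, stop TGA at 60 → 51 nt.
Frame -1: CTC AAT GTG GCT CAC CCT AAA CTC CTA ATC TGA TGG AGG TCT AGC CCG TTT GTA GAC GTC ATC AGG AAC TTG — no ATG→stop ORF.
Frame -2: TCA ATG TGG CTC ACC CTA AAC TCC TAA TCT GAT GGA GGT CTA GCC CGT TTG TAG ACG TCA TCA GGA ACT TGG — ATG at 5, stop TAA at 26 → 24 nt.
Frame -3: CAA TGT GGC TCA CCC TAA ACT CCT AAT CTG ATG GAG GTC TAG CCC GTT TGT AGA CGT CAT CAG GAA CTT — ATG at 33, stop TAG at 42 → 12 nt.
Forward-strand max 51 nt; reverse-strand max 24 nt. The forward strand has the longer ORF.

forward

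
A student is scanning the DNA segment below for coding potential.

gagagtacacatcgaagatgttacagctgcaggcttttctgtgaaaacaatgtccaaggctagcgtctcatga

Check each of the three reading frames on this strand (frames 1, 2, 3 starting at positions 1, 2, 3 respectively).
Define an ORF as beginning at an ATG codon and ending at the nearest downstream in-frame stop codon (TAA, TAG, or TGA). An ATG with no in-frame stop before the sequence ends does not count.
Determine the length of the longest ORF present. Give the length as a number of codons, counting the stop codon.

Frame 1: GAG AGT ACA CAT CGA AGA TGT TAC AGC TGC AGG CTT TTC TGT GAA AAC AAT GTC CAA GGC TAG CGT CTC ATG — no ATG→stop ORF.
Frame 2: AGA GTA CAC ATC GAA GAT GTT ACA GCT GCA GGC TTT TCT GTG AAA ACA ATG TCC AAG GCT AGC GTC TCA TGA — ATG at 50, stop TGA at 71 → 24 nt.
Frame 3: GAG TAC ACA TCG AAG ATG TTA CAG CTG CAG GCT TTT CTG TGA AAA CAA TGT CCA AGG CTA GCG TCT CAT — ATG at 18, stop TGA at 42 → 27 nt.
Longest: frame 3, positions 18–44, 27 nt = 9 codons = 8 aa. → 9 codons.

9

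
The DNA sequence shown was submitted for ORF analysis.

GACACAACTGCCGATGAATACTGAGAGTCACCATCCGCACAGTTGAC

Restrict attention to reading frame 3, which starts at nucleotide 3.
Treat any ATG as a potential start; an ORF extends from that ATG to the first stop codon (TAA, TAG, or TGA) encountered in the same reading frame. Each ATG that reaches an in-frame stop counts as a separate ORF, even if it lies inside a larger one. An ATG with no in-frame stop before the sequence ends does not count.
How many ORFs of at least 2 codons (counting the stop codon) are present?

Frame 3: CAC AAC TGC CGA TGA ATA CTG AGA GTC ACC ATC CGC ACA GTT GAC — no ATG→stop ORF.
No ORF reaches 2 codons. Count = 0.

0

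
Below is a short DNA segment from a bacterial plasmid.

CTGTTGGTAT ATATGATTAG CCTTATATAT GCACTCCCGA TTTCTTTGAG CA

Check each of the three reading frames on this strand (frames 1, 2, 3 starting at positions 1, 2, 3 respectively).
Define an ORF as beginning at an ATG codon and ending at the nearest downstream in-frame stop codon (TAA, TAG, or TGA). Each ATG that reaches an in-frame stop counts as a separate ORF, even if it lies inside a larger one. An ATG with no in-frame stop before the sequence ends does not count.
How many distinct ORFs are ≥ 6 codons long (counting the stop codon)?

1

Frame 1: CTG TTG GTA TAT ATG ATT AGC CTT ATA TAT GCA CTC CCG ATT TCT TTG AGC — no ATG→stop ORF.
Frame 2: TGT TGG TAT ATA TGA TTA GCC TTA TAT ATG CAC TCC CGA TTT CTT TGA GCA — ATG at 29, stop TGA at 47 → 21 nt.
Frame 3: GTT GGT ATA TAT GAT TAG CCT TAT ATA TGC ACT CCC GAT TTC TTT GAG — no ATG→stop ORF.
ORFs ≥ 6 codons: frame 2 29–49 (7 codons). Count = 1.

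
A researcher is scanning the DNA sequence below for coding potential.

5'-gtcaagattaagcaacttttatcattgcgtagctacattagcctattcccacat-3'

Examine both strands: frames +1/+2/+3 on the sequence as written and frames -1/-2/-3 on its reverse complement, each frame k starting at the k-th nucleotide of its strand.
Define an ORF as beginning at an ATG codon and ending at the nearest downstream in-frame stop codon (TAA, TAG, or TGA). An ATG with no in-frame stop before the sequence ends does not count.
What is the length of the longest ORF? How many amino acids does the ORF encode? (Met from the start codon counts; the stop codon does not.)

5

Reverse complement (5'→3'): ATGTGGGAATAGGCTAATGTAGCTACGCAATGATAAAAGTTGCTTAATCTTGAC
Frame +1: GTC AAG ATT AAG CAA CTT TTA TCA TTG CGT AGC TAC ATT AGC CTA TTC CCA CAT — no ATG→stop ORF.
Frame +2: TCA AGA TTA AGC AAC TTT TAT CAT TGC GTA GCT ACA TTA GCC TAT TCC CAC — no ATG→stop ORF.
Frame +3: CAA GAT TAA GCA ACT TTT ATC ATT GCG TAG CTA CAT TAG CCT ATT CCC ACA — no ATG→stop ORF.
Frame -1: ATG TGG GAA TAG GCT AAT GTA GCT ACG CAA TGA TAA AAG TTG CTT AAT CTT GAC — ATG at 1, stop TAG at 10 → 12 nt.
Frame -2: TGT GGG AAT AGG CTA ATG TAG CTA CGC AAT GAT AAA AGT TGC TTA ATC TTG — ATG at 17, stop TAG at 20 → 6 nt.
Frame -3: GTG GGA ATA GGC TAA TGT AGC TAC GCA ATG ATA AAA GTT GCT TAA TCT TGA — ATG at 30, stop TAA at 45 → 18 nt.
Longest: frame -3, positions 30–47, 18 nt = 6 codons = 5 aa. → 5 amino acids.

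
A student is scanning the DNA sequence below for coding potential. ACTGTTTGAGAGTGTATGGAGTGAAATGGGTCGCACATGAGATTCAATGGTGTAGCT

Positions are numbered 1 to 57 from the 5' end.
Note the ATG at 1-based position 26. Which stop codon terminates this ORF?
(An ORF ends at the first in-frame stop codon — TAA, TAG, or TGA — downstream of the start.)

TGA

Codons from position 26: ATG (26–28), GGT (29–31), CGC (32–34), ACA (35–37), TGA (38–40).
The first in-frame stop codon is TGA.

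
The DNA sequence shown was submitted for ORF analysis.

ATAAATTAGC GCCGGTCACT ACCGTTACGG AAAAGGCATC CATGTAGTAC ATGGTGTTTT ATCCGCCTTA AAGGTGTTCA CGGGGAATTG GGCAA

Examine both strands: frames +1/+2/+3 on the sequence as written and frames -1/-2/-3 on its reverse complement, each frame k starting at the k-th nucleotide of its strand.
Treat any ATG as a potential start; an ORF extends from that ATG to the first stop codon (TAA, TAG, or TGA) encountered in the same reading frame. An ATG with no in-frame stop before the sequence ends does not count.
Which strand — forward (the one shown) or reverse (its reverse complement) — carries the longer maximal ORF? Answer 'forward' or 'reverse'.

Reverse complement (5'→3'): TTGCCCAATTCCCCGTGAACACCTTTAAGGCGGATAAAACACCATGTACTACATGGATGCCTTTTCCGTAACGGTAGTGACCGGCGCTAATTTAT
Frame +1: ATA AAT TAG CGC CGG TCA CTA CCG TTA CGG AAA AGG CAT CCA TGT AGT ACA TGG TGT TTT ATC CGC CTT AAA GGT GTT CAC GGG GAA TTG GGC — no ATG→stop ORF.
Frame +2: TAA ATT AGC GCC GGT CAC TAC CGT TAC GGA AAA GGC ATC CAT GTA GTA CAT GGT GTT TTA TCC GCC TTA AAG GTG TTC ACG GGG AAT TGG GCA — no ATG→stop ORF.
Frame +3: AAA TTA GCG CCG GTC ACT ACC GTT ACG GAA AAG GCA TCC ATG TAG TAC ATG GTG TTT TAT CCG CCT TAA AGG TGT TCA CGG GGA ATT GGG CAA — ATG at 42, stop TAG at 45 → 6 nt; ATG at 51, stop TAA at 69 → 21 nt.
Frame -1: TTG CCC AAT TCC CCG TGA ACA CCT TTA AGG CGG ATA AAA CAC CAT GTA CTA CAT GGA TGC CTT TTC CGT AAC GGT AGT GAC CGG CGC TAA TTT — no ATG→stop ORF.
Frame -2: TGC CCA ATT CCC CGT GAA CAC CTT TAA GGC GGA TAA AAC ACC ATG TAC TAC ATG GAT GCC TTT TCC GTA ACG GTA GTG ACC GGC GCT AAT TTA — no ATG→stop ORF.
Frame -3: GCC CAA TTC CCC GTG AAC ACC TTT AAG GCG GAT AAA ACA CCA TGT ACT ACA TGG ATG CCT TTT CCG TAA CGG TAG TGA CCG GCG CTA ATT TAT — ATG at 57, stop TAA at 69 → 15 nt.
Forward-strand max 21 nt; reverse-strand max 15 nt. The forward strand has the longer ORF.

forward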